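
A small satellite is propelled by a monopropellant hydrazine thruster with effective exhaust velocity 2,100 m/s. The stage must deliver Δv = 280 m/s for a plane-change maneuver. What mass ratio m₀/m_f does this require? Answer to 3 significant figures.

mass ratio ≈ 1.14

By the Tsiolkovsky rocket equation, m₀/m_f = exp(Δv / v_e) = exp(280 / 2100.0) = exp(0.1333) = 1.1426.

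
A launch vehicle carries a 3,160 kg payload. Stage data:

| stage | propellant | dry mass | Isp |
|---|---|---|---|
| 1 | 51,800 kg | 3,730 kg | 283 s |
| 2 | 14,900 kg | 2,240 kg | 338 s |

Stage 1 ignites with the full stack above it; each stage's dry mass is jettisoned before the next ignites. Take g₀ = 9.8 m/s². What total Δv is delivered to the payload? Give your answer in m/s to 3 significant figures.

Ignition mass of stage 1 = 51,800+3,730 + 14,900+2,240 + 3,160 = 75,830 kg.
Stage 1: m₀ = 75,830 kg, m_f = 75,830 − 51,800 = 24,030 kg; Δv = 283×9.8×ln(3.156) = 2773.4×1.1492 ≈ 3187 m/s.
Stage 2: m₀ = 20,300 kg, m_f = 20,300 − 14,900 = 5,400 kg; Δv = 338×9.8×ln(3.759) = 3312.4×1.3242 ≈ 4386 m/s.
Total Δv = 3187 + 4386 = 7573 m/s.

Δv ≈ 7570 m/s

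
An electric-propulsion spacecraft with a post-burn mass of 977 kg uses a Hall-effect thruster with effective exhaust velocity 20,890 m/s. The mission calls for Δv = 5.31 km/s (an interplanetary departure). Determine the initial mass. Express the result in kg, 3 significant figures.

initial mass ≈ 1260 kg

m₀/m_f = exp(Δv / v_e) = exp(5310 / 20890.0) = exp(0.2542) = 1.2894.
m₀ = m_f × 1.2894 = 977 × 1.2894 = 1,259.74 kg.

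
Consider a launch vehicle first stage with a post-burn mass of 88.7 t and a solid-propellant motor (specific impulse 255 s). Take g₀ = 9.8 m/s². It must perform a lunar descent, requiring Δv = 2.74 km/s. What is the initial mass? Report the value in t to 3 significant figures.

initial mass ≈ 266 t

v_e = Isp · g₀ = 255 × 9.8 = 2499.0 m/s.
Rocket equation: m₀/m_f = exp(Δv / v_e) = exp(2740 / 2499.0) = exp(1.0964) = 2.9935.
m₀ = m_f × 2.9935 = 88.7 × 2.9935 = 265.523 t.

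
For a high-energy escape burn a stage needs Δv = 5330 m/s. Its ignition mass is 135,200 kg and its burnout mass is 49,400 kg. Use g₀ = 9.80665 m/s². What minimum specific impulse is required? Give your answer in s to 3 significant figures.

Isp ≈ 540 s

ln(m₀/m_f) = ln(135200/49400) = ln(2.737) = 1.0068.
Rocket equation: v_e = Δv / ln(m₀/m_f) = 5330 / 1.0068 = 5294.0 m/s.
Isp = v_e / g₀ = 5294.0 / 9.80665 = 539.8 s.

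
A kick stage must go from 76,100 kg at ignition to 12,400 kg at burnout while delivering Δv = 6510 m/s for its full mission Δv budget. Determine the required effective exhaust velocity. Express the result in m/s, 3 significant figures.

ln(m₀/m_f) = ln(76100/12400) = ln(6.137) = 1.8144.
v_e = Δv / ln(m₀/m_f) = 6510 / 1.8144 = 3588.1 m/s.

v_e ≈ 3590 m/s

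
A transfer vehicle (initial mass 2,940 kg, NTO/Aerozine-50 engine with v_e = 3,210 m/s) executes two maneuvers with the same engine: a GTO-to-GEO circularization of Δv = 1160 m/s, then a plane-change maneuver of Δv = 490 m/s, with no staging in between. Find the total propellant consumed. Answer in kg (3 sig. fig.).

total propellant consumed ≈ 1180 kg

After the first burn: m = 2940 × exp(−1160/3210.0) = 2940 × 0.69672 = 2,048.36 kg.
After the second burn: m = 2,048.36 × exp(−490/3210.0) = 2,048.36 × 0.85843 = 1,758.37 kg.
Total propellant = m₀ − m_final = 2940 − 1,758.37 = 1,181.63 kg.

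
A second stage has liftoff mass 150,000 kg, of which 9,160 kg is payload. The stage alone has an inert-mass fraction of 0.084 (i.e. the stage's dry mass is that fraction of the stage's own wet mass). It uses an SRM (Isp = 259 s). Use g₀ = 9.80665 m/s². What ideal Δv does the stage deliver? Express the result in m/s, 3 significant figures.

Stage wet mass = m₀ − payload = 150,000 − 9,160 = 140,840 kg.
Stage dry mass = ε × stage wet mass = 0.084 × 140,840 = 11,830.6 kg.
Burnout mass m_f = stage dry + payload = 11,830.6 + 9,160 = 20,990.6 kg.
v_e = Isp · g₀ = 259 × 9.80665 = 2539.9 m/s.
Δv = v_e · ln(150,000/20,990.6) = 2539.9 × ln(7.146) = 2539.9 × 1.9666 ≈ 4995 m/s.

Δv ≈ 4990 m/s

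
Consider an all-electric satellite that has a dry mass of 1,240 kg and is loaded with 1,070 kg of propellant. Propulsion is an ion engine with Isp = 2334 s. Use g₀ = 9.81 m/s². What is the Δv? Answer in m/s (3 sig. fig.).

v_e = Isp · g₀ = 2334 × 9.81 = 22896.5 m/s.
m₀ = m_dry + m_prop = 1,240 + 1,070 = 2,310 kg.
Rocket equation: Δv = v_e · ln(m₀/m_f) = 22896.5 × ln(1.863) = 22896.5 × 0.6221 ≈ 14244.8 m/s.

Δv ≈ 14200 m/s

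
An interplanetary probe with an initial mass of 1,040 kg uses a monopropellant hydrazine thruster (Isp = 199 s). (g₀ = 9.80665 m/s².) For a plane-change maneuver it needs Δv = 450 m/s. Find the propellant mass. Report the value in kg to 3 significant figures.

v_e = Isp · g₀ = 199 × 9.80665 = 1951.5 m/s.
m₀/m_f = exp(Δv / v_e) = exp(450 / 1951.5) = exp(0.2306) = 1.2593.
m_f = 1,040 / 1.2593 = 825.856 kg, so propellant = m₀ − m_f = 1,040 − 825.856 = 214.144 kg.

propellant mass ≈ 214 kg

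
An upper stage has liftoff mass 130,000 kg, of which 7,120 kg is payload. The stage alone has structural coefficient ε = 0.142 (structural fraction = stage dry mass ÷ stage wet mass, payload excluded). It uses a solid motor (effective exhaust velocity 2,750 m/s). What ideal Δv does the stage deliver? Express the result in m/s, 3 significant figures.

Δv ≈ 4580 m/s

Stage wet mass = m₀ − payload = 130,000 − 7,120 = 122,880 kg.
Stage dry mass = ε × stage wet mass = 0.142 × 122,880 = 17,449 kg.
Burnout mass m_f = stage dry + payload = 17,449 + 7,120 = 24,569 kg.
Using Δv = v_e ln(m₀/m_f): Δv = v_e · ln(130,000/24,569) = 2750.0 × ln(5.291) = 2750.0 × 1.6660 ≈ 4582 m/s.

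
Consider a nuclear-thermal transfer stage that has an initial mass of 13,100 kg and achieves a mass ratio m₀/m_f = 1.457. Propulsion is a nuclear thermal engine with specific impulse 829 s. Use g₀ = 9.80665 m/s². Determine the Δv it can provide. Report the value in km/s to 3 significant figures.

v_e = Isp · g₀ = 829 × 9.80665 = 8129.7 m/s.
By the Tsiolkovsky rocket equation, Δv = v_e · ln(1.457) = 8129.7 × 0.3764 ≈ 3059.9 m/s.

Δv ≈ 3.06 km/s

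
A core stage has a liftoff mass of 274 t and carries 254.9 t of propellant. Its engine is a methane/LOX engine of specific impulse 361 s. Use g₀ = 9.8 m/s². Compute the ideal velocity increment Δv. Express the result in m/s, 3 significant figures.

v_e = Isp · g₀ = 361 × 9.8 = 3537.8 m/s.
m_f = m₀ − m_prop = 274 − 254.9 = 19.1 t.
By the Tsiolkovsky rocket equation, Δv = v_e · ln(m₀/m_f) = 3537.8 × ln(14.35) = 3537.8 × 2.6634 ≈ 9422.7 m/s.

Δv ≈ 9420 m/s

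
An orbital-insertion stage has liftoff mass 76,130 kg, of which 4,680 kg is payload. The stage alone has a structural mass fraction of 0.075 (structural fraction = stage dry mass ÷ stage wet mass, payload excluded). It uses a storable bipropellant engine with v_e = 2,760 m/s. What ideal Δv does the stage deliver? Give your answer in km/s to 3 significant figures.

Stage wet mass = m₀ − payload = 76,130 − 4,680 = 71,450 kg.
Stage dry mass = ε × stage wet mass = 0.075 × 71,450 = 5,358.75 kg.
Burnout mass m_f = stage dry + payload = 5,358.75 + 4,680 = 10,038.75 kg.
From the ideal rocket equation, Δv = v_e · ln(76,130/10,038.75) = 2760.0 × ln(7.584) = 2760.0 × 2.0260 ≈ 5592 m/s.

Δv ≈ 5.59 km/s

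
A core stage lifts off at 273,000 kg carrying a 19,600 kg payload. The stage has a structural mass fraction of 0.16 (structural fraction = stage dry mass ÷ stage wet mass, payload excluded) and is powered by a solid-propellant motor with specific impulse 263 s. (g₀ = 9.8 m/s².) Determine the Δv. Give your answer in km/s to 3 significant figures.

Δv ≈ 3.90 km/s

Stage wet mass = m₀ − payload = 273,000 − 19,600 = 253,400 kg.
Stage dry mass = ε × stage wet mass = 0.16 × 253,400 = 40,544 kg.
Burnout mass m_f = stage dry + payload = 40,544 + 19,600 = 60,144 kg.
v_e = Isp · g₀ = 263 × 9.8 = 2577.4 m/s.
Rocket equation: Δv = v_e · ln(273,000/60,144) = 2577.4 × ln(4.539) = 2577.4 × 1.5127 ≈ 3899 m/s.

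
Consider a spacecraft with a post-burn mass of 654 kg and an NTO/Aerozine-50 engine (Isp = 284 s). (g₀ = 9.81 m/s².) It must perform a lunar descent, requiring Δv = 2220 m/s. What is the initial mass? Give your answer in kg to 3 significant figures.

initial mass ≈ 1450 kg

v_e = Isp · g₀ = 284 × 9.81 = 2786.0 m/s.
Rocket equation: m₀/m_f = exp(Δv / v_e) = exp(2220 / 2786.0) = exp(0.7968) = 2.2185.
m₀ = m_f × 2.2185 = 654 × 2.2185 = 1,450.9 kg.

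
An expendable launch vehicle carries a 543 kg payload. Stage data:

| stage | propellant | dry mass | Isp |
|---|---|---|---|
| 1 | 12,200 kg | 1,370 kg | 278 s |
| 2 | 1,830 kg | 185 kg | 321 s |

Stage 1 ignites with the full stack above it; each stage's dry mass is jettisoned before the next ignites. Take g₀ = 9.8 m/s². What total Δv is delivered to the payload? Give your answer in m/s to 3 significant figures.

Ignition mass of stage 1 = 12,200+1,370 + 1,830+185 + 543 = 16,128 kg.
Stage 1: m₀ = 16,128 kg, m_f = 16,128 − 12,200 = 3,928 kg; Δv = 278×9.8×ln(4.106) = 2724.4×1.4124 ≈ 3848 m/s.
Stage 2: m₀ = 2,558 kg, m_f = 2,558 − 1,830 = 728 kg; Δv = 321×9.8×ln(3.514) = 3145.8×1.2567 ≈ 3953 m/s.
Total Δv = 3848 + 3953 = 7801 m/s.

Δv ≈ 7800 m/s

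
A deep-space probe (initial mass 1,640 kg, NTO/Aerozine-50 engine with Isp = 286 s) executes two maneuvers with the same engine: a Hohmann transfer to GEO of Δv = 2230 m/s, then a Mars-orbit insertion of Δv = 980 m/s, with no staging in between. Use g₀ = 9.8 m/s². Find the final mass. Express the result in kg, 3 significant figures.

v_e = Isp · g₀ = 286 × 9.8 = 2802.8 m/s.
After the first burn: m = 1640 × exp(−2230/2802.8) = 1640 × 0.45130 = 740.132 kg.
After the second burn: m = 740.132 × exp(−980/2802.8) = 740.132 × 0.70493 = 521.741 kg.

final mass ≈ 522 kg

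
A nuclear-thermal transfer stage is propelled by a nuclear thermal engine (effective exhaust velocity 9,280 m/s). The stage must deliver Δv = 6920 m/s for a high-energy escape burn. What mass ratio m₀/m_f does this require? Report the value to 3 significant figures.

m₀/m_f = exp(Δv / v_e) = exp(6920 / 9280.0) = exp(0.7457) = 2.1079.

mass ratio ≈ 2.11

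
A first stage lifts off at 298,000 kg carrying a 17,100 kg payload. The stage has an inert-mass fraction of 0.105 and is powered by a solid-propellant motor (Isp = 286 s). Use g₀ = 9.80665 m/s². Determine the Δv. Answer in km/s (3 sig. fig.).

Stage wet mass = m₀ − payload = 298,000 − 17,100 = 280,900 kg.
Stage dry mass = ε × stage wet mass = 0.105 × 280,900 = 29,494.5 kg.
Burnout mass m_f = stage dry + payload = 29,494.5 + 17,100 = 46,594.5 kg.
v_e = Isp · g₀ = 286 × 9.80665 = 2804.7 m/s.
Δv = v_e · ln(298,000/46,594.5) = 2804.7 × ln(6.396) = 2804.7 × 1.8556 ≈ 5204 m/s.

Δv ≈ 5.20 km/s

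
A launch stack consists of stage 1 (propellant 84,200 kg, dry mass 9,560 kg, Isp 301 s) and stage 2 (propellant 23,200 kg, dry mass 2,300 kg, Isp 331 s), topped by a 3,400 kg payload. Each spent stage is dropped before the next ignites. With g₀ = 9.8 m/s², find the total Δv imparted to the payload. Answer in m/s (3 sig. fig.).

Ignition mass of stage 1 = 84,200+9,560 + 23,200+2,300 + 3,400 = 122,660 kg.
Stage 1: m₀ = 122,660 kg, m_f = 122,660 − 84,200 = 38,460 kg; Δv = 301×9.8×ln(3.189) = 2949.8×1.1598 ≈ 3421 m/s.
Stage 2: m₀ = 28,900 kg, m_f = 28,900 − 23,200 = 5,700 kg; Δv = 331×9.8×ln(5.07) = 3243.8×1.6234 ≈ 5266 m/s.
Total Δv = 3421 + 5266 = 8687 m/s.

Δv ≈ 8690 m/s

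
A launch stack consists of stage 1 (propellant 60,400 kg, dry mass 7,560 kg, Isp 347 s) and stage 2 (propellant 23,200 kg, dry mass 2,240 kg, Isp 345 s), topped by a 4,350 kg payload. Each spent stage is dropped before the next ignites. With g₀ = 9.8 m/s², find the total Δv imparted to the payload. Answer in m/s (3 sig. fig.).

Ignition mass of stage 1 = 60,400+7,560 + 23,200+2,240 + 4,350 = 97,750 kg.
Stage 1: m₀ = 97,750 kg, m_f = 97,750 − 60,400 = 37,350 kg; Δv = 347×9.8×ln(2.617) = 3400.6×0.9621 ≈ 3272 m/s.
Stage 2: m₀ = 29,790 kg, m_f = 29,790 − 23,200 = 6,590 kg; Δv = 345×9.8×ln(4.52) = 3381.0×1.5086 ≈ 5101 m/s.
Total Δv = 3272 + 5101 = 8373 m/s.

Δv ≈ 8370 m/s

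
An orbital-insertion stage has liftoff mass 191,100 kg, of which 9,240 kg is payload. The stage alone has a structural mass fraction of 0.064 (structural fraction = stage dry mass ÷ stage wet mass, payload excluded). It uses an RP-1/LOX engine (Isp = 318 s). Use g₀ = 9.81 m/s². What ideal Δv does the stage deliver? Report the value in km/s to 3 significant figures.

Stage wet mass = m₀ − payload = 191,100 − 9,240 = 181,860 kg.
Stage dry mass = ε × stage wet mass = 0.064 × 181,860 = 11,639 kg.
Burnout mass m_f = stage dry + payload = 11,639 + 9,240 = 20,879 kg.
v_e = Isp · g₀ = 318 × 9.81 = 3119.6 m/s.
Δv = v_e · ln(191,100/20,879) = 3119.6 × ln(9.153) = 3119.6 × 2.2141 ≈ 6907 m/s.

Δv ≈ 6.91 km/s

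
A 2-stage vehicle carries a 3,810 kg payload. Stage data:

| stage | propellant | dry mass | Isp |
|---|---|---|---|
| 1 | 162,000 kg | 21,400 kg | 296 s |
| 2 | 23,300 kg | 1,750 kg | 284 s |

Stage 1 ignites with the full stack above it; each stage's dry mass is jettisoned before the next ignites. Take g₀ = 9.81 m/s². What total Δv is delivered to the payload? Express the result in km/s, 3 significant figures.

Δv ≈ 8.77 km/s

Ignition mass of stage 1 = 162,000+21,400 + 23,300+1,750 + 3,810 = 212,260 kg.
Stage 1: m₀ = 212,260 kg, m_f = 212,260 − 162,000 = 50,260 kg; Δv = 296×9.81×ln(4.223) = 2903.8×1.4406 ≈ 4183 m/s.
Stage 2: m₀ = 28,860 kg, m_f = 28,860 − 23,300 = 5,560 kg; Δv = 284×9.81×ln(5.191) = 2786.0×1.6469 ≈ 4588 m/s.
Total Δv = 4183 + 4588 = 8771 m/s.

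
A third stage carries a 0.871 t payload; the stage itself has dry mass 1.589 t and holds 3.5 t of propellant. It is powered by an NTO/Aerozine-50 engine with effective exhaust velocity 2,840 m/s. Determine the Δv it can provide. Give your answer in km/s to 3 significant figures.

m₀ = payload + dry + propellant = 0.871 + 1.589 + 3.5 = 5.96 t.
m_f = payload + dry = 0.871 + 1.589 = 2.46 t.
Δv = v_e · ln(m₀/m_f) = 2840.0 × ln(2.423) = 2840.0 × 0.8849 ≈ 2513.1 m/s.

Δv ≈ 2.51 km/s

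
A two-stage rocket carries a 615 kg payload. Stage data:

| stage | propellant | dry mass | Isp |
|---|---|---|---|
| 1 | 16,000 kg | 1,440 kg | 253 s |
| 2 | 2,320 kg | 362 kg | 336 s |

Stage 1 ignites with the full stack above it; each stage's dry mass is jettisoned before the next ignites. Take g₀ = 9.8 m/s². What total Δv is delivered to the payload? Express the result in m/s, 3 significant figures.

Δv ≈ 7670 m/s

Ignition mass of stage 1 = 16,000+1,440 + 2,320+362 + 615 = 20,737 kg.
Stage 1: m₀ = 20,737 kg, m_f = 20,737 − 16,000 = 4,737 kg; Δv = 253×9.8×ln(4.378) = 2479.4×1.4765 ≈ 3661 m/s.
Stage 2: m₀ = 3,297 kg, m_f = 3,297 − 2,320 = 977 kg; Δv = 336×9.8×ln(3.375) = 3292.8×1.2163 ≈ 4005 m/s.
Total Δv = 3661 + 4005 = 7666 m/s.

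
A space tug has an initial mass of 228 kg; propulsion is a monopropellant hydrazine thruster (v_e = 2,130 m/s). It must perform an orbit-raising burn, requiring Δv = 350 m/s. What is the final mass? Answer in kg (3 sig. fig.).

m₀/m_f = exp(Δv / v_e) = exp(350 / 2130.0) = exp(0.1643) = 1.1786.
m_f = m₀ / 1.1786 = 228 / 1.1786 = 193.45 kg.

final mass ≈ 193 kg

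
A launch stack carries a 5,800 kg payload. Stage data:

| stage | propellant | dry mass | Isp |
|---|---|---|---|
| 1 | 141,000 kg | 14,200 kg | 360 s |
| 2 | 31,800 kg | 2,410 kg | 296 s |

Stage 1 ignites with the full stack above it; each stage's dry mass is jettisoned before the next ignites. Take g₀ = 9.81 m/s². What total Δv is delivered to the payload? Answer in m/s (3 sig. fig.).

Δv ≈ 9120 m/s

Ignition mass of stage 1 = 141,000+14,200 + 31,800+2,410 + 5,800 = 195,210 kg.
Stage 1: m₀ = 195,210 kg, m_f = 195,210 − 141,000 = 54,210 kg; Δv = 360×9.81×ln(3.601) = 3531.6×1.2812 ≈ 4525 m/s.
Stage 2: m₀ = 40,010 kg, m_f = 40,010 − 31,800 = 8,210 kg; Δv = 296×9.81×ln(4.873) = 2903.8×1.5838 ≈ 4599 m/s.
Total Δv = 4525 + 4599 = 9124 m/s.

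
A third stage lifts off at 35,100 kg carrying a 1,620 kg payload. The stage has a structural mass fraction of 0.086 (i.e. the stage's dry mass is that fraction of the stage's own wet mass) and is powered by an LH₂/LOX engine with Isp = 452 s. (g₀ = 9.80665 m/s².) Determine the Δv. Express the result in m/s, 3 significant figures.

Stage wet mass = m₀ − payload = 35,100 − 1,620 = 33,480 kg.
Stage dry mass = ε × stage wet mass = 0.086 × 33,480 = 2,879.28 kg.
Burnout mass m_f = stage dry + payload = 2,879.28 + 1,620 = 4,499.28 kg.
v_e = Isp · g₀ = 452 × 9.80665 = 4432.6 m/s.
Δv = v_e · ln(35,100/4,499.28) = 4432.6 × ln(7.801) = 4432.6 × 2.0543 ≈ 9106 m/s.

Δv ≈ 9110 m/s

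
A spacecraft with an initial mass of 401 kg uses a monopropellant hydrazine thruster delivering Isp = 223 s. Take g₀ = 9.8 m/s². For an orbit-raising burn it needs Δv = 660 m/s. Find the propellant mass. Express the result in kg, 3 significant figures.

v_e = Isp · g₀ = 223 × 9.8 = 2185.4 m/s.
m₀/m_f = exp(Δv / v_e) = exp(660 / 2185.4) = exp(0.3020) = 1.3526.
m_f = 401 / 1.3526 = 296.466 kg, so propellant = m₀ − m_f = 401 − 296.466 = 104.534 kg.

propellant mass ≈ 105 kg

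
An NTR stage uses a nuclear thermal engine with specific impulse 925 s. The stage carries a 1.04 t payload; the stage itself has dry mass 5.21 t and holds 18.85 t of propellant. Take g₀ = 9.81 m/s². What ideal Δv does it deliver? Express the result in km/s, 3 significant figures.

Δv ≈ 12.6 km/s

v_e = Isp · g₀ = 925 × 9.81 = 9074.2 m/s.
m₀ = payload + dry + propellant = 1.04 + 5.21 + 18.85 = 25.1 t.
m_f = payload + dry = 1.04 + 5.21 = 6.25 t.
Using Δv = v_e ln(m₀/m_f): Δv = v_e · ln(m₀/m_f) = 9074.2 × ln(4.016) = 9074.2 × 1.3903 ≈ 12615.8 m/s.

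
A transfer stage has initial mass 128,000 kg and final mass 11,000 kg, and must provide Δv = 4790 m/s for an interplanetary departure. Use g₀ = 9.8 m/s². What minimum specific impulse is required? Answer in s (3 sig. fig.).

Isp ≈ 199 s

ln(m₀/m_f) = ln(128000/11000) = ln(11.64) = 2.4541.
v_e = Δv / ln(m₀/m_f) = 4790 / 2.4541 = 1951.8 m/s.
Isp = v_e / g₀ = 1951.8 / 9.8 = 199.2 s.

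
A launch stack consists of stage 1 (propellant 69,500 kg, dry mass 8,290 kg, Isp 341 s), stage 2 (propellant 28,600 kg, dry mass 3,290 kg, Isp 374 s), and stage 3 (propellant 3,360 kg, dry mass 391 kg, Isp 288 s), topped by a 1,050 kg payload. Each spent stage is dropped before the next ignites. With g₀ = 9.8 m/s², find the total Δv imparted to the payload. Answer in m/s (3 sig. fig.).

Ignition mass of stage 1 = 69,500+8,290 + 28,600+3,290 + 3,360+391 + 1,050 = 114,481 kg.
Stage 1: m₀ = 114,481 kg, m_f = 114,481 − 69,500 = 44,981 kg; Δv = 341×9.8×ln(2.545) = 3341.8×0.9342 ≈ 3122 m/s.
Stage 2: m₀ = 36,691 kg, m_f = 36,691 − 28,600 = 8,091 kg; Δv = 374×9.8×ln(4.535) = 3665.2×1.5118 ≈ 5541 m/s.
Stage 3: m₀ = 4,801 kg, m_f = 4,801 − 3,360 = 1,441 kg; Δv = 288×9.8×ln(3.332) = 2822.4×1.2035 ≈ 3397 m/s.
Total Δv = 3122 + 5541 + 3397 = 12060 m/s.

Δv ≈ 12100 m/s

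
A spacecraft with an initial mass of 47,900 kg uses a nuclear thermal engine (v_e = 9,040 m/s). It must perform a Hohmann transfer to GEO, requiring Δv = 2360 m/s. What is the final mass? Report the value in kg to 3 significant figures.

final mass ≈ 36900 kg

m₀/m_f = exp(Δv / v_e) = exp(2360 / 9040.0) = exp(0.2611) = 1.2983.
m_f = m₀ / 1.2983 = 47,900 / 1.2983 = 36,894.4 kg.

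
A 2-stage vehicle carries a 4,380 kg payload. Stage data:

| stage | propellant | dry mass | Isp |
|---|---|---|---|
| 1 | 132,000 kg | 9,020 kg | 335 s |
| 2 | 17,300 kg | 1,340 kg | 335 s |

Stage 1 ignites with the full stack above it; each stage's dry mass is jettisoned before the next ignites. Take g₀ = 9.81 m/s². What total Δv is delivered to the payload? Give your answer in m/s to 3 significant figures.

Δv ≈ 9940 m/s

Ignition mass of stage 1 = 132,000+9,020 + 17,300+1,340 + 4,380 = 164,040 kg.
Stage 1: m₀ = 164,040 kg, m_f = 164,040 − 132,000 = 32,040 kg; Δv = 335×9.81×ln(5.12) = 3286.4×1.6331 ≈ 5367 m/s.
Stage 2: m₀ = 23,020 kg, m_f = 23,020 − 17,300 = 5,720 kg; Δv = 335×9.81×ln(4.024) = 3286.4×1.3924 ≈ 4576 m/s.
Total Δv = 5367 + 4576 = 9943 m/s.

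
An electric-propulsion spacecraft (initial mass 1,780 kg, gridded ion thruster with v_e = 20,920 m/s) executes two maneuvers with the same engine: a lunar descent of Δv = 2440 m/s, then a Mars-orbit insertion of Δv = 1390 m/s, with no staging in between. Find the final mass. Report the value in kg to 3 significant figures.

After the first burn: m = 1780 × exp(−2440/20920.0) = 1780 × 0.88991 = 1,584.04 kg.
After the second burn: m = 1,584.04 × exp(−1390/20920.0) = 1,584.04 × 0.93572 = 1,482.22 kg.

final mass ≈ 1480 kg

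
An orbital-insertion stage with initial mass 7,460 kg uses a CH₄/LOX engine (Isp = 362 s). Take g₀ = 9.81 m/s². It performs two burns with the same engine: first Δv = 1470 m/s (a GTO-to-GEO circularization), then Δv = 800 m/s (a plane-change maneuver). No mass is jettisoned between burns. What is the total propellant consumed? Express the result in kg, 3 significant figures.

total propellant consumed ≈ 3520 kg

v_e = Isp · g₀ = 362 × 9.81 = 3551.2 m/s.
After the first burn: m = 7460 × exp(−1470/3551.2) = 7460 × 0.66104 = 4,931.36 kg.
After the second burn: m = 4,931.36 × exp(−800/3551.2) = 4,931.36 × 0.79830 = 3,936.7 kg.
Total propellant = m₀ − m_final = 7460 − 3,936.7 = 3,523.3 kg.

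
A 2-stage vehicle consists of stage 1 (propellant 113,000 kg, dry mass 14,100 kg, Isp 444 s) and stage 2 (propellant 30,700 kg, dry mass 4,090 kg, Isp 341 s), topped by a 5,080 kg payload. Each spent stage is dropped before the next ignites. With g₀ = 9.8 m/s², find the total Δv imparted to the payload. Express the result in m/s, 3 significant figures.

Ignition mass of stage 1 = 113,000+14,100 + 30,700+4,090 + 5,080 = 166,970 kg.
Stage 1: m₀ = 166,970 kg, m_f = 166,970 − 113,000 = 53,970 kg; Δv = 444×9.8×ln(3.094) = 4351.2×1.1294 ≈ 4914 m/s.
Stage 2: m₀ = 39,870 kg, m_f = 39,870 − 30,700 = 9,170 kg; Δv = 341×9.8×ln(4.348) = 3341.8×1.4697 ≈ 4911 m/s.
Total Δv = 4914 + 4911 = 9825 m/s.

Δv ≈ 9830 m/s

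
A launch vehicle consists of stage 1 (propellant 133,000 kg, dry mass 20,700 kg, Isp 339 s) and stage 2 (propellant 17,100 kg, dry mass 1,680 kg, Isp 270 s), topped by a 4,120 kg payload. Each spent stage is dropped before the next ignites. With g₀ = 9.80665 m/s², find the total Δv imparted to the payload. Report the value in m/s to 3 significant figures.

Ignition mass of stage 1 = 133,000+20,700 + 17,100+1,680 + 4,120 = 176,600 kg.
Stage 1: m₀ = 176,600 kg, m_f = 176,600 − 133,000 = 43,600 kg; Δv = 339×9.80665×ln(4.05) = 3324.5×1.3988 ≈ 4650 m/s.
Stage 2: m₀ = 22,900 kg, m_f = 22,900 − 17,100 = 5,800 kg; Δv = 270×9.80665×ln(3.948) = 2647.8×1.3733 ≈ 3636 m/s.
Total Δv = 4650 + 3636 = 8286 m/s.

Δv ≈ 8290 m/s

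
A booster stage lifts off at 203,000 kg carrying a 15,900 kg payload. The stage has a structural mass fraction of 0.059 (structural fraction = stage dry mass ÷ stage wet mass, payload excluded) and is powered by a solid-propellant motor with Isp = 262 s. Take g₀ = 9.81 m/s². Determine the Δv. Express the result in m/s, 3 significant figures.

Δv ≈ 5190 m/s

Stage wet mass = m₀ − payload = 203,000 − 15,900 = 187,100 kg.
Stage dry mass = ε × stage wet mass = 0.059 × 187,100 = 11,038.9 kg.
Burnout mass m_f = stage dry + payload = 11,038.9 + 15,900 = 26,938.9 kg.
v_e = Isp · g₀ = 262 × 9.81 = 2570.2 m/s.
From the ideal rocket equation, Δv = v_e · ln(203,000/26,938.9) = 2570.2 × ln(7.536) = 2570.2 × 2.0196 ≈ 5191 m/s.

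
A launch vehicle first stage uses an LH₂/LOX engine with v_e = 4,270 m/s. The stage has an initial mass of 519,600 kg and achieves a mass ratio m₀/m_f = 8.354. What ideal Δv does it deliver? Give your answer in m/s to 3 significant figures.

Δv = v_e · ln(8.354) = 4270.0 × 2.1227 ≈ 9064.1 m/s.

Δv ≈ 9060 m/s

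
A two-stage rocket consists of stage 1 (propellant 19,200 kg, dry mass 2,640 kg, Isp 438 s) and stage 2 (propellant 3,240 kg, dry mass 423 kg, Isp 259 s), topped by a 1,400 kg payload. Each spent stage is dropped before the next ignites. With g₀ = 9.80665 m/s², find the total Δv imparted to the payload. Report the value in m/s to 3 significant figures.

Ignition mass of stage 1 = 19,200+2,640 + 3,240+423 + 1,400 = 26,903 kg.
Stage 1: m₀ = 26,903 kg, m_f = 26,903 − 19,200 = 7,703 kg; Δv = 438×9.80665×ln(3.493) = 4295.3×1.2506 ≈ 5372 m/s.
Stage 2: m₀ = 5,063 kg, m_f = 5,063 − 3,240 = 1,823 kg; Δv = 259×9.80665×ln(2.777) = 2539.9×1.0215 ≈ 2594 m/s.
Total Δv = 5372 + 2594 = 7966 m/s.

Δv ≈ 7970 m/s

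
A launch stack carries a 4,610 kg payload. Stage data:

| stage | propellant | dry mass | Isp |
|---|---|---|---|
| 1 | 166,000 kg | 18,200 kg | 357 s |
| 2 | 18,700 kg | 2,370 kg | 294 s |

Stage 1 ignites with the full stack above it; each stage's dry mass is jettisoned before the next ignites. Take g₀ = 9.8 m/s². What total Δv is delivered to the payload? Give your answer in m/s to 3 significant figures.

Ignition mass of stage 1 = 166,000+18,200 + 18,700+2,370 + 4,610 = 209,880 kg.
Stage 1: m₀ = 209,880 kg, m_f = 209,880 − 166,000 = 43,880 kg; Δv = 357×9.8×ln(4.783) = 3498.6×1.5651 ≈ 5476 m/s.
Stage 2: m₀ = 25,680 kg, m_f = 25,680 − 18,700 = 6,980 kg; Δv = 294×9.8×ln(3.679) = 2881.2×1.3027 ≈ 3753 m/s.
Total Δv = 5476 + 3753 = 9229 m/s.

Δv ≈ 9230 m/s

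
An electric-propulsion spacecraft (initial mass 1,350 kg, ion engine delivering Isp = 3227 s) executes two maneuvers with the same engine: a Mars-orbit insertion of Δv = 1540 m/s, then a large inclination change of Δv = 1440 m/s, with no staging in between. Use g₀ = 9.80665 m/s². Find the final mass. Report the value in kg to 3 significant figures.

final mass ≈ 1230 kg

v_e = Isp · g₀ = 3227 × 9.80665 = 31646.1 m/s.
After the first burn: m = 1350 × exp(−1540/31646.1) = 1350 × 0.95250 = 1,285.88 kg.
After the second burn: m = 1,285.88 × exp(−1440/31646.1) = 1,285.88 × 0.95552 = 1,228.68 kg.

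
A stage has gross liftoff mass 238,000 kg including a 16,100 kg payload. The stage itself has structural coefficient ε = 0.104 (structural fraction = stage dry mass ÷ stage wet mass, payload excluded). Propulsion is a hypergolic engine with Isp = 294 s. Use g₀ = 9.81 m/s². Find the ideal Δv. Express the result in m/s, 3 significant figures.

Stage wet mass = m₀ − payload = 238,000 − 16,100 = 221,900 kg.
Stage dry mass = ε × stage wet mass = 0.104 × 221,900 = 23,077.6 kg.
Burnout mass m_f = stage dry + payload = 23,077.6 + 16,100 = 39,177.6 kg.
v_e = Isp · g₀ = 294 × 9.81 = 2884.1 m/s.
Δv = v_e · ln(238,000/39,177.6) = 2884.1 × ln(6.075) = 2884.1 × 1.8042 ≈ 5203 m/s.

Δv ≈ 5200 m/s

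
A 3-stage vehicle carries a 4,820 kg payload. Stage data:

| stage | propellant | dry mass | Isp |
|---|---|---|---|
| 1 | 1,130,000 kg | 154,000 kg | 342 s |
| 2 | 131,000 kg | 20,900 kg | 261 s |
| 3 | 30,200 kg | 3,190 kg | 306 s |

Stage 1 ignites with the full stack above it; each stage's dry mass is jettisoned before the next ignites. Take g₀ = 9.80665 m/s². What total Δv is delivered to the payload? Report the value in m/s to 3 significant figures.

Ignition mass of stage 1 = 1,130,000+154,000 + 131,000+20,900 + 30,200+3,190 + 4,820 = 1,474,110 kg.
Stage 1: m₀ = 1,474,110 kg, m_f = 1,474,110 − 1,130,000 = 344,110 kg; Δv = 342×9.80665×ln(4.284) = 3353.9×1.4548 ≈ 4879 m/s.
Stage 2: m₀ = 190,110 kg, m_f = 190,110 − 131,000 = 59,110 kg; Δv = 261×9.80665×ln(3.216) = 2559.5×1.1682 ≈ 2990 m/s.
Stage 3: m₀ = 38,210 kg, m_f = 38,210 − 30,200 = 8,010 kg; Δv = 306×9.80665×ln(4.77) = 3000.8×1.5624 ≈ 4689 m/s.
Total Δv = 4879 + 2990 + 4689 = 12558 m/s.

Δv ≈ 12600 m/s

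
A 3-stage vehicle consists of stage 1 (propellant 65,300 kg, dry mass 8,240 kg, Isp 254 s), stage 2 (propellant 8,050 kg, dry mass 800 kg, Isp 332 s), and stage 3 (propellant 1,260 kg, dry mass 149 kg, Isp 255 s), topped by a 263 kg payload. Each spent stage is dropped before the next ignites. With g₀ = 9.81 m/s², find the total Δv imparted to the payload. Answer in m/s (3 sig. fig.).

Δv ≈ 12000 m/s

Ignition mass of stage 1 = 65,300+8,240 + 8,050+800 + 1,260+149 + 263 = 84,062 kg.
Stage 1: m₀ = 84,062 kg, m_f = 84,062 − 65,300 = 18,762 kg; Δv = 254×9.81×ln(4.48) = 2491.7×1.4997 ≈ 3737 m/s.
Stage 2: m₀ = 10,522 kg, m_f = 10,522 − 8,050 = 2,472 kg; Δv = 332×9.81×ln(4.256) = 3256.9×1.4484 ≈ 4717 m/s.
Stage 3: m₀ = 1,672 kg, m_f = 1,672 − 1,260 = 412 kg; Δv = 255×9.81×ln(4.058) = 2501.6×1.4008 ≈ 3504 m/s.
Total Δv = 3737 + 4717 + 3504 = 11958 m/s.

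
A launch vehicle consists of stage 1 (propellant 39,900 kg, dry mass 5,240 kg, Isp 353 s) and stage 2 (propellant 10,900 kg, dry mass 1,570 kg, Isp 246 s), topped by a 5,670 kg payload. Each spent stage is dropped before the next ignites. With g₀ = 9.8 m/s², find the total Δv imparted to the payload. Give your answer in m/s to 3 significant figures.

Ignition mass of stage 1 = 39,900+5,240 + 10,900+1,570 + 5,670 = 63,280 kg.
Stage 1: m₀ = 63,280 kg, m_f = 63,280 − 39,900 = 23,380 kg; Δv = 353×9.8×ln(2.707) = 3459.4×0.9957 ≈ 3444 m/s.
Stage 2: m₀ = 18,140 kg, m_f = 18,140 − 10,900 = 7,240 kg; Δv = 246×9.8×ln(2.506) = 2410.8×0.9185 ≈ 2214 m/s.
Total Δv = 3444 + 2214 = 5658 m/s.

Δv ≈ 5660 m/s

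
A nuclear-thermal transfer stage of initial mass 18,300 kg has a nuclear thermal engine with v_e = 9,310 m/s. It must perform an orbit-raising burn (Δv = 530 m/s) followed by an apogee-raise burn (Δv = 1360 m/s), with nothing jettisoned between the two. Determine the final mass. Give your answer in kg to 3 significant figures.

final mass ≈ 14900 kg

After the first burn: m = 18300 × exp(−530/9310.0) = 18300 × 0.94466 = 17,287.3 kg.
After the second burn: m = 17,287.3 × exp(−1360/9310.0) = 17,287.3 × 0.86409 = 14,937.8 kg.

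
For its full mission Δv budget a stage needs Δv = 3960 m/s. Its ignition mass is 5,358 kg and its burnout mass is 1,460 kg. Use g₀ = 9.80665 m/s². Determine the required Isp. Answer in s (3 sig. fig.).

Isp ≈ 311 s

ln(m₀/m_f) = ln(5358/1460) = ln(3.67) = 1.3002.
v_e = Δv / ln(m₀/m_f) = 3960 / 1.3002 = 3045.8 m/s.
Isp = v_e / g₀ = 3045.8 / 9.80665 = 310.6 s.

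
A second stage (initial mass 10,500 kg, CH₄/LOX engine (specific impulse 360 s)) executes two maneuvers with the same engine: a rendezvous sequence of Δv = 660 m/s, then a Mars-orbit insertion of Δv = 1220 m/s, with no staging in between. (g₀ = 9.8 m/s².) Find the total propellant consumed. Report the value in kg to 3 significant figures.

v_e = Isp · g₀ = 360 × 9.8 = 3528.0 m/s.
After the first burn: m = 10500 × exp(−660/3528.0) = 10500 × 0.82938 = 8,708.49 kg.
After the second burn: m = 8,708.49 × exp(−1220/3528.0) = 8,708.49 × 0.70765 = 6,162.56 kg.
Total propellant = m₀ − m_final = 10500 − 6,162.56 = 4,337.44 kg.

total propellant consumed ≈ 4340 kg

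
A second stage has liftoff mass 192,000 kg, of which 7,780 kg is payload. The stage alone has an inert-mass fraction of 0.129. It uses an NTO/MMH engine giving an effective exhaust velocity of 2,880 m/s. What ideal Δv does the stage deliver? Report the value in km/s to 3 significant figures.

Stage wet mass = m₀ − payload = 192,000 − 7,780 = 184,220 kg.
Stage dry mass = ε × stage wet mass = 0.129 × 184,220 = 23,764.4 kg.
Burnout mass m_f = stage dry + payload = 23,764.4 + 7,780 = 31,544.4 kg.
Δv = v_e · ln(192,000/31,544.4) = 2880.0 × ln(6.087) = 2880.0 × 1.8061 ≈ 5202 m/s.

Δv ≈ 5.20 km/s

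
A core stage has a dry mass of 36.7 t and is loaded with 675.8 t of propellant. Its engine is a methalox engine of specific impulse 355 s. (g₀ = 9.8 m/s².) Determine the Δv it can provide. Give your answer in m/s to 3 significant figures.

Δv ≈ 10300 m/s

v_e = Isp · g₀ = 355 × 9.8 = 3479.0 m/s.
m₀ = m_dry + m_prop = 36.7 + 675.8 = 712.5 t.
Δv = v_e · ln(m₀/m_f) = 3479.0 × ln(19.41) = 3479.0 × 2.9660 ≈ 10318.7 m/s.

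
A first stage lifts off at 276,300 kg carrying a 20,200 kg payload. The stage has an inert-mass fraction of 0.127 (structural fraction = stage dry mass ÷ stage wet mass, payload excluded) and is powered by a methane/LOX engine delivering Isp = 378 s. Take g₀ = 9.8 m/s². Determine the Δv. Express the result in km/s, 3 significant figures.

Δv ≈ 6.14 km/s

Stage wet mass = m₀ − payload = 276,300 − 20,200 = 256,100 kg.
Stage dry mass = ε × stage wet mass = 0.127 × 256,100 = 32,524.7 kg.
Burnout mass m_f = stage dry + payload = 32,524.7 + 20,200 = 52,724.7 kg.
v_e = Isp · g₀ = 378 × 9.8 = 3704.4 m/s.
Δv = v_e · ln(276,300/52,724.7) = 3704.4 × ln(5.24) = 3704.4 × 1.6564 ≈ 6136 m/s.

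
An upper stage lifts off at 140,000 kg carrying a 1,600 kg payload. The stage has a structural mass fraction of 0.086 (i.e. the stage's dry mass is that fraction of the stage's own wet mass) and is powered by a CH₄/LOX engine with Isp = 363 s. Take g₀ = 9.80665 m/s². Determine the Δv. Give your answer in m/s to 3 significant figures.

Stage wet mass = m₀ − payload = 140,000 − 1,600 = 138,400 kg.
Stage dry mass = ε × stage wet mass = 0.086 × 138,400 = 11,902.4 kg.
Burnout mass m_f = stage dry + payload = 11,902.4 + 1,600 = 13,502.4 kg.
v_e = Isp · g₀ = 363 × 9.80665 = 3559.8 m/s.
Δv = v_e · ln(140,000/13,502.4) = 3559.8 × ln(10.37) = 3559.8 × 2.3388 ≈ 8326 m/s.

Δv ≈ 8330 m/s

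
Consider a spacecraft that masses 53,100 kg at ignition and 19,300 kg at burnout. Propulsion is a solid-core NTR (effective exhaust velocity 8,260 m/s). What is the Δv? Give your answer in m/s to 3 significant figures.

Δv ≈ 8360 m/s

From the ideal rocket equation, Δv = v_e · ln(m₀/m_f) = 8260.0 × ln(2.751) = 8260.0 × 1.0121 ≈ 8359.7 m/s.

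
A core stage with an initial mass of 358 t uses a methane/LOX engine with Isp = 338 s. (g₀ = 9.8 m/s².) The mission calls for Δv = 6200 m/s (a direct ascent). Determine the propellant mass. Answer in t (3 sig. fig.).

propellant mass ≈ 303 t

v_e = Isp · g₀ = 338 × 9.8 = 3312.4 m/s.
Rocket equation: m₀/m_f = exp(Δv / v_e) = exp(6200 / 3312.4) = exp(1.8718) = 6.4997.
m_f = 358 / 6.4997 = 55.0795 t, so propellant = m₀ − m_f = 358 − 55.0795 = 302.9205 t.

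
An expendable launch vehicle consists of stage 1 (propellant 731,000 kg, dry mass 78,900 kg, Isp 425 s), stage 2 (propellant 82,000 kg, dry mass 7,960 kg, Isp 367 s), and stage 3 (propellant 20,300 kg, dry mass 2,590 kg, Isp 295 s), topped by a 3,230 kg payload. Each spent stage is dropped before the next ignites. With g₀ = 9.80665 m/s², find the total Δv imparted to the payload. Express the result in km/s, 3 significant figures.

Ignition mass of stage 1 = 731,000+78,900 + 82,000+7,960 + 20,300+2,590 + 3,230 = 925,980 kg.
Stage 1: m₀ = 925,980 kg, m_f = 925,980 − 731,000 = 194,980 kg; Δv = 425×9.80665×ln(4.749) = 4167.8×1.5580 ≈ 6493 m/s.
Stage 2: m₀ = 116,080 kg, m_f = 116,080 − 82,000 = 34,080 kg; Δv = 367×9.80665×ln(3.406) = 3599.0×1.2256 ≈ 4411 m/s.
Stage 3: m₀ = 26,120 kg, m_f = 26,120 − 20,300 = 5,820 kg; Δv = 295×9.80665×ln(4.488) = 2893.0×1.5014 ≈ 4343 m/s.
Total Δv = 6493 + 4411 + 4343 = 15247 m/s.

Δv ≈ 15.2 km/s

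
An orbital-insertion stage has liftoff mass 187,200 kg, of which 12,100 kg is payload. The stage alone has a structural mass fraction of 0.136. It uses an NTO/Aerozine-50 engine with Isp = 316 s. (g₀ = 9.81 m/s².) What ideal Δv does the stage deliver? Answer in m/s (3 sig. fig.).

Δv ≈ 5120 m/s

Stage wet mass = m₀ − payload = 187,200 − 12,100 = 175,100 kg.
Stage dry mass = ε × stage wet mass = 0.136 × 175,100 = 23,813.6 kg.
Burnout mass m_f = stage dry + payload = 23,813.6 + 12,100 = 35,913.6 kg.
v_e = Isp · g₀ = 316 × 9.81 = 3100.0 m/s.
Δv = v_e · ln(187,200/35,913.6) = 3100.0 × ln(5.213) = 3100.0 × 1.6511 ≈ 5118 m/s.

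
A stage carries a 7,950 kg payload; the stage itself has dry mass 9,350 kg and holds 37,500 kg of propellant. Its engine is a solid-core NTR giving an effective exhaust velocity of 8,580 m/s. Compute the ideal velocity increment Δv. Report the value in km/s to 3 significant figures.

Δv ≈ 9.89 km/s

m₀ = payload + dry + propellant = 7,950 + 9,350 + 37,500 = 54,800 kg.
m_f = payload + dry = 7,950 + 9,350 = 17,300 kg.
By the Tsiolkovsky rocket equation, Δv = v_e · ln(m₀/m_f) = 8580.0 × ln(3.168) = 8580.0 × 1.1530 ≈ 9892.6 m/s.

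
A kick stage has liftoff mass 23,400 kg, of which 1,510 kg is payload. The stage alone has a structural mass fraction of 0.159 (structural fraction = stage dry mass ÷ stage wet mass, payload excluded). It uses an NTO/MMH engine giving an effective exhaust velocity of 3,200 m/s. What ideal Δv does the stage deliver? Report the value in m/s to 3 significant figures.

Δv ≈ 4940 m/s

Stage wet mass = m₀ − payload = 23,400 − 1,510 = 21,890 kg.
Stage dry mass = ε × stage wet mass = 0.159 × 21,890 = 3,480.51 kg.
Burnout mass m_f = stage dry + payload = 3,480.51 + 1,510 = 4,990.51 kg.
Rocket equation: Δv = v_e · ln(23,400/4,990.51) = 3200.0 × ln(4.689) = 3200.0 × 1.5452 ≈ 4945 m/s.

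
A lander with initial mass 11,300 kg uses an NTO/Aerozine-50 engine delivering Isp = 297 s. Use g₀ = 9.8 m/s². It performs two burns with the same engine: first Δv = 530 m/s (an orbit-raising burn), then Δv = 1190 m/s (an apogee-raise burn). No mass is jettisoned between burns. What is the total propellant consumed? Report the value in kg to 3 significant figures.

v_e = Isp · g₀ = 297 × 9.8 = 2910.6 m/s.
After the first burn: m = 11300 × exp(−530/2910.6) = 11300 × 0.83352 = 9,418.78 kg.
After the second burn: m = 9,418.78 × exp(−1190/2910.6) = 9,418.78 × 0.66441 = 6,257.93 kg.
Total propellant = m₀ − m_final = 11300 − 6,257.93 = 5,042.07 kg.

total propellant consumed ≈ 5040 kg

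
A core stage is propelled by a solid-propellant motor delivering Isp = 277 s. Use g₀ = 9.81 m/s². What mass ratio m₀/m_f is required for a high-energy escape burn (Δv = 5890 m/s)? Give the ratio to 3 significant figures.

mass ratio ≈ 8.74

v_e = Isp · g₀ = 277 × 9.81 = 2717.4 m/s.
Rocket equation: m₀/m_f = exp(Δv / v_e) = exp(5890 / 2717.4) = exp(2.1675) = 8.7367.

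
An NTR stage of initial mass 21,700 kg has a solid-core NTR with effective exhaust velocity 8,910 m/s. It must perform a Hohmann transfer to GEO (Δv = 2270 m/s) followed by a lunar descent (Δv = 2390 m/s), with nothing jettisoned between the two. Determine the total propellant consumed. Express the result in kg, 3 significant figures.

After the first burn: m = 21700 × exp(−2270/8910.0) = 21700 × 0.77509 = 16,819.5 kg.
After the second burn: m = 16,819.5 × exp(−2390/8910.0) = 16,819.5 × 0.76473 = 12,862.4 kg.
Total propellant = m₀ − m_final = 21700 − 12,862.4 = 8,837.6 kg.

total propellant consumed ≈ 8840 kg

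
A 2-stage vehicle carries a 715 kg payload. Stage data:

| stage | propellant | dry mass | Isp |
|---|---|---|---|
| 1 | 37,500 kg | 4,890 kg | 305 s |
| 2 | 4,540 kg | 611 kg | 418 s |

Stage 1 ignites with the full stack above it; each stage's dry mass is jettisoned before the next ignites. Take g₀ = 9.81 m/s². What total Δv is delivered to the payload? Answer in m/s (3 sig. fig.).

Ignition mass of stage 1 = 37,500+4,890 + 4,540+611 + 715 = 48,256 kg.
Stage 1: m₀ = 48,256 kg, m_f = 48,256 − 37,500 = 10,756 kg; Δv = 305×9.81×ln(4.486) = 2992.1×1.5011 ≈ 4491 m/s.
Stage 2: m₀ = 5,866 kg, m_f = 5,866 − 4,540 = 1,326 kg; Δv = 418×9.81×ln(4.424) = 4100.6×1.4870 ≈ 6098 m/s.
Total Δv = 4491 + 6098 = 10589 m/s.

Δv ≈ 10600 m/s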